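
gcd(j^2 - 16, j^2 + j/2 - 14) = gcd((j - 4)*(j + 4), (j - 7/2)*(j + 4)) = j + 4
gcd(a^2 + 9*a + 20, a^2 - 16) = a + 4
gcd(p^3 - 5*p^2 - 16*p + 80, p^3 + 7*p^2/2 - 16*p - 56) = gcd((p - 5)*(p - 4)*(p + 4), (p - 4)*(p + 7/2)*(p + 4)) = p^2 - 16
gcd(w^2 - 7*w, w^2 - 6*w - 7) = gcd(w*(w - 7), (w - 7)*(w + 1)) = w - 7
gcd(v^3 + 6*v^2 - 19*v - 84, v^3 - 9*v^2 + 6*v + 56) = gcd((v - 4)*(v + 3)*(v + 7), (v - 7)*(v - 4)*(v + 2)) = v - 4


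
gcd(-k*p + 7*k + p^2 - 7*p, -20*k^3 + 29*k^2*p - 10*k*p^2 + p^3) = -k + p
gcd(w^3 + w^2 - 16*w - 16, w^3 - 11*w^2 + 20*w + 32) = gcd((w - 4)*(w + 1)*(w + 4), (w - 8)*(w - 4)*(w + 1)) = w^2 - 3*w - 4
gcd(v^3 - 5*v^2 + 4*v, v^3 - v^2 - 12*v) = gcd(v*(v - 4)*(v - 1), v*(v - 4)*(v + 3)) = v^2 - 4*v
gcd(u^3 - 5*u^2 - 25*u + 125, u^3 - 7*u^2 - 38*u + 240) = u - 5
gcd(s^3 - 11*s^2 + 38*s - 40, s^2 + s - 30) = s - 5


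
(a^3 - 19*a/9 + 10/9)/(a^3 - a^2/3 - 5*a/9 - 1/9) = (9*a^2 + 9*a - 10)/(9*a^2 + 6*a + 1)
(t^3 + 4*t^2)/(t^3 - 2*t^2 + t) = t*(t + 4)/(t^2 - 2*t + 1)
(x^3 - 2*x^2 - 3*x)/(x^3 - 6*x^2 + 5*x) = (x^2 - 2*x - 3)/(x^2 - 6*x + 5)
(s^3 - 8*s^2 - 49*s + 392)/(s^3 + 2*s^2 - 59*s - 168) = (s - 7)/(s + 3)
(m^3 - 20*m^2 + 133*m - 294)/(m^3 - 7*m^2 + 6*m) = (m^2 - 14*m + 49)/(m*(m - 1))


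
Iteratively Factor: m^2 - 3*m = (m - 3)*(m)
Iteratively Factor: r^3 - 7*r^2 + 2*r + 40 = (r - 4)*(r^2 - 3*r - 10) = (r - 5)*(r - 4)*(r + 2)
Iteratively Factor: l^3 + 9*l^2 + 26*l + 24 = (l + 3)*(l^2 + 6*l + 8) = (l + 2)*(l + 3)*(l + 4)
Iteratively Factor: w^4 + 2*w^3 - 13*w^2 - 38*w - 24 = (w + 3)*(w^3 - w^2 - 10*w - 8) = (w - 4)*(w + 3)*(w^2 + 3*w + 2) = (w - 4)*(w + 1)*(w + 3)*(w + 2)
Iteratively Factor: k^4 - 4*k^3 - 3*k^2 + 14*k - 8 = (k - 4)*(k^3 - 3*k + 2) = (k - 4)*(k - 1)*(k^2 + k - 2) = (k - 4)*(k - 1)*(k + 2)*(k - 1)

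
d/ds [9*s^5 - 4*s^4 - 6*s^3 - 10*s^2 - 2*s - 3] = 45*s^4 - 16*s^3 - 18*s^2 - 20*s - 2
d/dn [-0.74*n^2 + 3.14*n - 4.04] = 3.14 - 1.48*n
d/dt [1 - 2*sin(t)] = -2*cos(t)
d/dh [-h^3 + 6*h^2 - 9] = 3*h*(4 - h)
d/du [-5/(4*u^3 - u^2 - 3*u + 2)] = 5*(12*u^2 - 2*u - 3)/(4*u^3 - u^2 - 3*u + 2)^2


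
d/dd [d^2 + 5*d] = 2*d + 5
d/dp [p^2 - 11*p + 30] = 2*p - 11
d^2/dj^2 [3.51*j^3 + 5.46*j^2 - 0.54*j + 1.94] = 21.06*j + 10.92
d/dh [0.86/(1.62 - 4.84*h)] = 4.1624/(4.84*h - 1.62)^2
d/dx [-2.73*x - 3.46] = -2.73000000000000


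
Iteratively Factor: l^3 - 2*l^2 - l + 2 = (l + 1)*(l^2 - 3*l + 2) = (l - 1)*(l + 1)*(l - 2)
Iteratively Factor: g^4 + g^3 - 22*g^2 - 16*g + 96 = (g + 4)*(g^3 - 3*g^2 - 10*g + 24) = (g - 2)*(g + 4)*(g^2 - g - 12) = (g - 2)*(g + 3)*(g + 4)*(g - 4)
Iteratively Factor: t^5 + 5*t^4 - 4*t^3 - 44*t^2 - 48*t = (t + 2)*(t^4 + 3*t^3 - 10*t^2 - 24*t) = (t + 2)^2*(t^3 + t^2 - 12*t) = (t + 2)^2*(t + 4)*(t^2 - 3*t) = (t - 3)*(t + 2)^2*(t + 4)*(t)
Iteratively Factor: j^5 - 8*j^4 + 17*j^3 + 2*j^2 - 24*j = (j)*(j^4 - 8*j^3 + 17*j^2 + 2*j - 24) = j*(j - 4)*(j^3 - 4*j^2 + j + 6) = j*(j - 4)*(j + 1)*(j^2 - 5*j + 6) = j*(j - 4)*(j - 2)*(j + 1)*(j - 3)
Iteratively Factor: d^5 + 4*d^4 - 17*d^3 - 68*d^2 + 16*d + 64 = (d + 4)*(d^4 - 17*d^2 + 16) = (d - 1)*(d + 4)*(d^3 + d^2 - 16*d - 16) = (d - 4)*(d - 1)*(d + 4)*(d^2 + 5*d + 4) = (d - 4)*(d - 1)*(d + 4)^2*(d + 1)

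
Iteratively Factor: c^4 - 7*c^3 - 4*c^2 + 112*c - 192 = (c - 3)*(c^3 - 4*c^2 - 16*c + 64) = (c - 3)*(c + 4)*(c^2 - 8*c + 16) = (c - 4)*(c - 3)*(c + 4)*(c - 4)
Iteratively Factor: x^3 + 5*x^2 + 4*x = (x)*(x^2 + 5*x + 4) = x*(x + 4)*(x + 1)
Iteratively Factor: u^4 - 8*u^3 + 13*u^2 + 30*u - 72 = (u - 3)*(u^3 - 5*u^2 - 2*u + 24) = (u - 3)^2*(u^2 - 2*u - 8) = (u - 3)^2*(u + 2)*(u - 4)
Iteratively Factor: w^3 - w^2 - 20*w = (w + 4)*(w^2 - 5*w) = (w - 5)*(w + 4)*(w)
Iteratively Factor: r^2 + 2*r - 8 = (r - 2)*(r + 4)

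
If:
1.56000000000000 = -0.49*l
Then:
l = -3.18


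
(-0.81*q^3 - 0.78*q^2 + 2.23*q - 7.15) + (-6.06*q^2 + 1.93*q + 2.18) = -0.81*q^3 - 6.84*q^2 + 4.16*q - 4.97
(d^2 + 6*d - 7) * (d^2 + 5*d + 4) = d^4 + 11*d^3 + 27*d^2 - 11*d - 28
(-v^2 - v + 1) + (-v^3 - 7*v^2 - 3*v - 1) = -v^3 - 8*v^2 - 4*v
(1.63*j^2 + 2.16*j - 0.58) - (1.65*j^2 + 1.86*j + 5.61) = -0.02*j^2 + 0.3*j - 6.19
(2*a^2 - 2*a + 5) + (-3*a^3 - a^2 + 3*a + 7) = -3*a^3 + a^2 + a + 12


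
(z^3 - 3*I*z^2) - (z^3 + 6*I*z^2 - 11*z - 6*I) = -9*I*z^2 + 11*z + 6*I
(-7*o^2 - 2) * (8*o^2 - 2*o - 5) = -56*o^4 + 14*o^3 + 19*o^2 + 4*o + 10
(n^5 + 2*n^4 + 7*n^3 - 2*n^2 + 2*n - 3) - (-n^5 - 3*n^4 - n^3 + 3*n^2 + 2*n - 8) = 2*n^5 + 5*n^4 + 8*n^3 - 5*n^2 + 5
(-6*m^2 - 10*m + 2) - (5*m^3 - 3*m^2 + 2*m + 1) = -5*m^3 - 3*m^2 - 12*m + 1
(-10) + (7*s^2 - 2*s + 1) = 7*s^2 - 2*s - 9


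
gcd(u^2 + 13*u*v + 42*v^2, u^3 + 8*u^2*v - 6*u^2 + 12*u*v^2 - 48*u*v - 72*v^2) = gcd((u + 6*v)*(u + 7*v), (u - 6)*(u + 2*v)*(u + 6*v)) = u + 6*v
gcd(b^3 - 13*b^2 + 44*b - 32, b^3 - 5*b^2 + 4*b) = b^2 - 5*b + 4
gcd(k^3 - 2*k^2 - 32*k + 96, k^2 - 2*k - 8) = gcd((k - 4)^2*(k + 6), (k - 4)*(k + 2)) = k - 4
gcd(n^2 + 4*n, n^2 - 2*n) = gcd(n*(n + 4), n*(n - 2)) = n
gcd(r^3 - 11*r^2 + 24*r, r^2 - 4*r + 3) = r - 3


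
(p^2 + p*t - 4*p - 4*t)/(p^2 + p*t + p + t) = (p - 4)/(p + 1)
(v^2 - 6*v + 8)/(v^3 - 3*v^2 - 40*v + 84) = (v - 4)/(v^2 - v - 42)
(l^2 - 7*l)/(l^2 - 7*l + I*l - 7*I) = l/(l + I)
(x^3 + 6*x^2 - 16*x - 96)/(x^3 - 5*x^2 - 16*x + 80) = (x + 6)/(x - 5)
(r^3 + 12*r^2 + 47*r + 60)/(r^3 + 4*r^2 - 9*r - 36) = (r + 5)/(r - 3)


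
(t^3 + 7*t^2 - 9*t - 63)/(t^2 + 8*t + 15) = (t^2 + 4*t - 21)/(t + 5)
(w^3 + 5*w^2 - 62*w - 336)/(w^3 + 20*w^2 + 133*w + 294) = (w - 8)/(w + 7)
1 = 1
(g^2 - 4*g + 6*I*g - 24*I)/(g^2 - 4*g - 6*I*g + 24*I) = (g + 6*I)/(g - 6*I)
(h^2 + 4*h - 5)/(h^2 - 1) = (h + 5)/(h + 1)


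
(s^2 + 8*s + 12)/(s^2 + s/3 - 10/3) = 3*(s + 6)/(3*s - 5)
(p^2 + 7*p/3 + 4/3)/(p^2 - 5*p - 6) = (p + 4/3)/(p - 6)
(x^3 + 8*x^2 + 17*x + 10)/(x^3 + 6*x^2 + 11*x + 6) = (x + 5)/(x + 3)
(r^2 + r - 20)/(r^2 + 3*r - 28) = (r + 5)/(r + 7)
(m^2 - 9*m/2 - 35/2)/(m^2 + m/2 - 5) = (m - 7)/(m - 2)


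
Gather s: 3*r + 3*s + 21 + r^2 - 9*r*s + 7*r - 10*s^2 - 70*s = r^2 + 10*r - 10*s^2 + s*(-9*r - 67) + 21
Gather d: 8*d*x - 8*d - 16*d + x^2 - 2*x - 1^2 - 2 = d*(8*x - 24) + x^2 - 2*x - 3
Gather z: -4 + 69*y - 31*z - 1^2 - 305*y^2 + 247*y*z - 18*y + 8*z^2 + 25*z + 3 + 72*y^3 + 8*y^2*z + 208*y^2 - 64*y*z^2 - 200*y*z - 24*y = 72*y^3 - 97*y^2 + 27*y + z^2*(8 - 64*y) + z*(8*y^2 + 47*y - 6) - 2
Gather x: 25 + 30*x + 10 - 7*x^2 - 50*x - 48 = -7*x^2 - 20*x - 13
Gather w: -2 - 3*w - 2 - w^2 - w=-w^2 - 4*w - 4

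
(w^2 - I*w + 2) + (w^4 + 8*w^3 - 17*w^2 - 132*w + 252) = w^4 + 8*w^3 - 16*w^2 - 132*w - I*w + 254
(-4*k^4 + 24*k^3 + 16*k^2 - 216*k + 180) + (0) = -4*k^4 + 24*k^3 + 16*k^2 - 216*k + 180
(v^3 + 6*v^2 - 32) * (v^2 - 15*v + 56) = v^5 - 9*v^4 - 34*v^3 + 304*v^2 + 480*v - 1792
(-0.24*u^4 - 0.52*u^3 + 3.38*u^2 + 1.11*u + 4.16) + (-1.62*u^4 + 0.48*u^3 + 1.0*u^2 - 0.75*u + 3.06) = -1.86*u^4 - 0.04*u^3 + 4.38*u^2 + 0.36*u + 7.22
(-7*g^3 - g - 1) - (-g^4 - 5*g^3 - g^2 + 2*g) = g^4 - 2*g^3 + g^2 - 3*g - 1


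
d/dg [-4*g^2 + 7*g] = 7 - 8*g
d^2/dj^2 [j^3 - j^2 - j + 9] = 6*j - 2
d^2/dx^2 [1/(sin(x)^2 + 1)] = 2*(-2*sin(x)^4 + 5*sin(x)^2 - 1)/(sin(x)^2 + 1)^3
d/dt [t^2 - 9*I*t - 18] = 2*t - 9*I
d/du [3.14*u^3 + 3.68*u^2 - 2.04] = u*(9.42*u + 7.36)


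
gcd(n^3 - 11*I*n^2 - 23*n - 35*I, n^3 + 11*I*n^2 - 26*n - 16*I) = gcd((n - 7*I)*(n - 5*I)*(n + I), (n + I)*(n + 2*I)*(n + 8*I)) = n + I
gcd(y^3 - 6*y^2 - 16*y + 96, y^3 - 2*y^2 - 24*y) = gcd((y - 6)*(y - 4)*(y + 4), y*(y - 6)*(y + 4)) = y^2 - 2*y - 24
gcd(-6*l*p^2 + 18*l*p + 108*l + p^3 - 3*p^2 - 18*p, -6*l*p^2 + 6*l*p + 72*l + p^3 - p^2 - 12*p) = -6*l*p - 18*l + p^2 + 3*p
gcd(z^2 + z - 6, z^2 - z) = 1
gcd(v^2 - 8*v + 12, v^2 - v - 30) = v - 6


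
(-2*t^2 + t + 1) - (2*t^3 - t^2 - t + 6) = -2*t^3 - t^2 + 2*t - 5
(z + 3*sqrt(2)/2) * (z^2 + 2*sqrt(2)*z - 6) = z^3 + 7*sqrt(2)*z^2/2 - 9*sqrt(2)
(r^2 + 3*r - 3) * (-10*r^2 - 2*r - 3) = -10*r^4 - 32*r^3 + 21*r^2 - 3*r + 9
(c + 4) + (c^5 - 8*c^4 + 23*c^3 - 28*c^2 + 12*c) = c^5 - 8*c^4 + 23*c^3 - 28*c^2 + 13*c + 4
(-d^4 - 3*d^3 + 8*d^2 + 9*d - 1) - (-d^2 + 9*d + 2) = -d^4 - 3*d^3 + 9*d^2 - 3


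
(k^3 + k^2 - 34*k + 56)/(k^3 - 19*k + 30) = (k^2 + 3*k - 28)/(k^2 + 2*k - 15)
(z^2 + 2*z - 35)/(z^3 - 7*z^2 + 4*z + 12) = (z^2 + 2*z - 35)/(z^3 - 7*z^2 + 4*z + 12)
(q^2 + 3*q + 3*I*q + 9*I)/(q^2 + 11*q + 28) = (q^2 + 3*q*(1 + I) + 9*I)/(q^2 + 11*q + 28)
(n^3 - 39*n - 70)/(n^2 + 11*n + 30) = (n^2 - 5*n - 14)/(n + 6)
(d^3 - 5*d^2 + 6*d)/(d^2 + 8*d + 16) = d*(d^2 - 5*d + 6)/(d^2 + 8*d + 16)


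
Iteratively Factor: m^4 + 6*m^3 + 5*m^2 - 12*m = (m + 3)*(m^3 + 3*m^2 - 4*m) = (m + 3)*(m + 4)*(m^2 - m) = m*(m + 3)*(m + 4)*(m - 1)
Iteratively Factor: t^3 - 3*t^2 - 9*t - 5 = (t - 5)*(t^2 + 2*t + 1) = (t - 5)*(t + 1)*(t + 1)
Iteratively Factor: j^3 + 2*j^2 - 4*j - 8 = (j - 2)*(j^2 + 4*j + 4) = (j - 2)*(j + 2)*(j + 2)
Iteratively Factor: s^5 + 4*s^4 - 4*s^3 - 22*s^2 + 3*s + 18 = (s - 1)*(s^4 + 5*s^3 + s^2 - 21*s - 18) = (s - 1)*(s + 3)*(s^3 + 2*s^2 - 5*s - 6) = (s - 1)*(s + 1)*(s + 3)*(s^2 + s - 6) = (s - 2)*(s - 1)*(s + 1)*(s + 3)*(s + 3)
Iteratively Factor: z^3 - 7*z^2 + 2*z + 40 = (z + 2)*(z^2 - 9*z + 20) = (z - 5)*(z + 2)*(z - 4)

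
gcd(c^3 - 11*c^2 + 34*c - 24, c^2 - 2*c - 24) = c - 6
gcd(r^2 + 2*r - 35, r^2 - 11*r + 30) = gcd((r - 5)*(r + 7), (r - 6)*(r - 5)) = r - 5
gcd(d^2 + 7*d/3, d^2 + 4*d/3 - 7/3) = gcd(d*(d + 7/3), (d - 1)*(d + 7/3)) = d + 7/3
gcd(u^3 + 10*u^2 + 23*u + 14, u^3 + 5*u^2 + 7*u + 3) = u + 1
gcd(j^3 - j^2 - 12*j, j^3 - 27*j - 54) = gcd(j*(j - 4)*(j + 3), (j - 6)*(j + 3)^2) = j + 3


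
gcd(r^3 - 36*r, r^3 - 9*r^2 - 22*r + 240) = r - 6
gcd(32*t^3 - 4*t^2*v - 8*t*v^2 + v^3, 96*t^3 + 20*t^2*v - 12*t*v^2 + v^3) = 16*t^2 + 6*t*v - v^2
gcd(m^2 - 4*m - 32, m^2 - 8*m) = m - 8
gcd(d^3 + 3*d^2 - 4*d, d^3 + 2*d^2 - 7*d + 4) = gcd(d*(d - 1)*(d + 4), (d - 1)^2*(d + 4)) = d^2 + 3*d - 4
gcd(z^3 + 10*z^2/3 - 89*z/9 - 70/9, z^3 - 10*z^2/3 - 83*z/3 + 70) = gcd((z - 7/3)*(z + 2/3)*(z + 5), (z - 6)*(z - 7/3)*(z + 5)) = z^2 + 8*z/3 - 35/3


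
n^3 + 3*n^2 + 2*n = n*(n + 1)*(n + 2)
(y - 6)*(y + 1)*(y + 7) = y^3 + 2*y^2 - 41*y - 42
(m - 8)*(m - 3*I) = m^2 - 8*m - 3*I*m + 24*I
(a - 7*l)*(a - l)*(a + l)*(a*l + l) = a^4*l - 7*a^3*l^2 + a^3*l - a^2*l^3 - 7*a^2*l^2 + 7*a*l^4 - a*l^3 + 7*l^4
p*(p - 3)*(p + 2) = p^3 - p^2 - 6*p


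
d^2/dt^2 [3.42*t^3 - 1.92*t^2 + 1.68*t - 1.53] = 20.52*t - 3.84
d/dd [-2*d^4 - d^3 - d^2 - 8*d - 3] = -8*d^3 - 3*d^2 - 2*d - 8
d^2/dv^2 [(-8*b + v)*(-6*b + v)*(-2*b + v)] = -32*b + 6*v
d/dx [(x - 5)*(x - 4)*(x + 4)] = 3*x^2 - 10*x - 16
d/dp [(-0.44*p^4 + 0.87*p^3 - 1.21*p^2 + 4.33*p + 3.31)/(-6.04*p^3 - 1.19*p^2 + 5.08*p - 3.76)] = (2.6576*p^6 + 1.0472*p^5 - 15.0493*p^4 + 67.7632*p^3 + 49.1695*p^2 + 16.977*p - 33.0956)/(36.4816*p^6 + 14.3752*p^5 - 59.9503*p^4 + 33.3304*p^3 + 34.7552*p^2 - 38.2016*p + 14.1376)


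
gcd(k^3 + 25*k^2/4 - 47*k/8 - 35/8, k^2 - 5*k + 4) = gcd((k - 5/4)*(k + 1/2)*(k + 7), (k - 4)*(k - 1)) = 1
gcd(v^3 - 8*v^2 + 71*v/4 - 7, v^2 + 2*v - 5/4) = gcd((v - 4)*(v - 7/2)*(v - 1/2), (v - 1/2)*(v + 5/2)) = v - 1/2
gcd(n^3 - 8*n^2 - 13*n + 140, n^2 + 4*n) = n + 4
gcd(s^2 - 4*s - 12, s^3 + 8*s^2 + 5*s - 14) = s + 2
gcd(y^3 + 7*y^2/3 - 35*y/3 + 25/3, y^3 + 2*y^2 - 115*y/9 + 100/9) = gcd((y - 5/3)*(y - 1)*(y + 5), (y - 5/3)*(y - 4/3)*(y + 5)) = y^2 + 10*y/3 - 25/3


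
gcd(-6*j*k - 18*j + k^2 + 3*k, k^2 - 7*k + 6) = 1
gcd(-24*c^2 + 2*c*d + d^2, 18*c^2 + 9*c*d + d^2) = 6*c + d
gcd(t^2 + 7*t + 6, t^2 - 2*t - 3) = t + 1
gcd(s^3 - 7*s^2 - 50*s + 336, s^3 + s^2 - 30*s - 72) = s - 6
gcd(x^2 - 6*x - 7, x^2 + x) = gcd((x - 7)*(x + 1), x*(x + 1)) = x + 1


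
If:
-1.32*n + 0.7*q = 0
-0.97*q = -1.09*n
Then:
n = 0.00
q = 0.00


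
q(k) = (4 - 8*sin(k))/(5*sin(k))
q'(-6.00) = -9.84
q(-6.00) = 1.26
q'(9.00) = 4.29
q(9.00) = 0.34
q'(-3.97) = 1.00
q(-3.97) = -0.51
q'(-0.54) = -2.60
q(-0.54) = -3.16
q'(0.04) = -499.87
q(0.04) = 18.41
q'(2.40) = 1.29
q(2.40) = -0.42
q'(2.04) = 0.45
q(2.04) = -0.70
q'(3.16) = 2360.93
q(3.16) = -45.06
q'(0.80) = -1.08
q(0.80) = -0.48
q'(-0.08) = -124.87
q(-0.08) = -11.61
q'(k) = -(4 - 8*sin(k))*cos(k)/(5*sin(k)^2) - 8*cos(k)/(5*sin(k)) = -4*cos(k)/(5*sin(k)^2)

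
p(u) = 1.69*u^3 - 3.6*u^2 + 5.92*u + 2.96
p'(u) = 5.07*u^2 - 7.2*u + 5.92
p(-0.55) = -1.67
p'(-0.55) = 11.41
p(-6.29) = -597.28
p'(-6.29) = 251.80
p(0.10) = 3.52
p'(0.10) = 5.25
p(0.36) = 4.70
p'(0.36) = 3.99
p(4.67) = 124.22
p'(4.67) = 82.87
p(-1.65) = -24.20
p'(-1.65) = 31.60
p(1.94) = 13.24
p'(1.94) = 11.03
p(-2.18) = -44.56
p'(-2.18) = 45.71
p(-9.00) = -1573.93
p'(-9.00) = 481.39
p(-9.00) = -1573.93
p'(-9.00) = 481.39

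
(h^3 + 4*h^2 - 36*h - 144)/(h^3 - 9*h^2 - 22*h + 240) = (h^2 + 10*h + 24)/(h^2 - 3*h - 40)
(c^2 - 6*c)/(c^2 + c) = (c - 6)/(c + 1)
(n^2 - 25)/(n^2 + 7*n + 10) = (n - 5)/(n + 2)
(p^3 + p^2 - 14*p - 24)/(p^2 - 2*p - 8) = p + 3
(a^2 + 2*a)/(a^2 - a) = (a + 2)/(a - 1)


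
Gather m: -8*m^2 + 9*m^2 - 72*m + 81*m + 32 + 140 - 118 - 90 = m^2 + 9*m - 36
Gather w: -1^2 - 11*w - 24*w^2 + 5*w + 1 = -24*w^2 - 6*w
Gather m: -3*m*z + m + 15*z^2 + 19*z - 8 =m*(1 - 3*z) + 15*z^2 + 19*z - 8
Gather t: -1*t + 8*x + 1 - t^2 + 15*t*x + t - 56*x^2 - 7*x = -t^2 + 15*t*x - 56*x^2 + x + 1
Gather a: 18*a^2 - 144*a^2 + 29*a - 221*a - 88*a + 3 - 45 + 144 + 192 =-126*a^2 - 280*a + 294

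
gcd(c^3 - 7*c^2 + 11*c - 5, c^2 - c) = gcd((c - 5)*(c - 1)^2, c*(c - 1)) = c - 1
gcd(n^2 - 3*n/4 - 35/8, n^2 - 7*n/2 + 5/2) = n - 5/2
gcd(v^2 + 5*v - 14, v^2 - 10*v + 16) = v - 2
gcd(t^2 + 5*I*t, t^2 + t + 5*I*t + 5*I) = t + 5*I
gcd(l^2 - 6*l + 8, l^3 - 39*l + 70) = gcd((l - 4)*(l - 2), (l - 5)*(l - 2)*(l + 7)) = l - 2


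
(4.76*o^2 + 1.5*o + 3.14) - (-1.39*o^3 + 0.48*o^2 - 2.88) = 1.39*o^3 + 4.28*o^2 + 1.5*o + 6.02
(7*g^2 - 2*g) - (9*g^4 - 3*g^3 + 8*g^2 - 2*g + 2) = -9*g^4 + 3*g^3 - g^2 - 2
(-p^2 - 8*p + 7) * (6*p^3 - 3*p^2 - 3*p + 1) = -6*p^5 - 45*p^4 + 69*p^3 + 2*p^2 - 29*p + 7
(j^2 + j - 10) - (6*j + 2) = j^2 - 5*j - 12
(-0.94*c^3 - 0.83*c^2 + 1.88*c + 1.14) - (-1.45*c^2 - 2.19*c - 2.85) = -0.94*c^3 + 0.62*c^2 + 4.07*c + 3.99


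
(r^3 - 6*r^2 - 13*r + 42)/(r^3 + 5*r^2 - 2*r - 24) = (r - 7)/(r + 4)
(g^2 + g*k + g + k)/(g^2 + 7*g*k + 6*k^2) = (g + 1)/(g + 6*k)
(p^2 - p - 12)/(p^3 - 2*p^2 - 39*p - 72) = (p - 4)/(p^2 - 5*p - 24)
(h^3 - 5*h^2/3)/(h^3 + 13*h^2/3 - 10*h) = h/(h + 6)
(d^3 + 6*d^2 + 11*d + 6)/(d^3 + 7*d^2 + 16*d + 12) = (d + 1)/(d + 2)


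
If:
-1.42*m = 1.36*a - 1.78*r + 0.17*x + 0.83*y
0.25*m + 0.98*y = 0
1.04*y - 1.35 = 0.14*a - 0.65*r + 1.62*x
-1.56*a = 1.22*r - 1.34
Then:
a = 1.30929859021684*y + 0.5720828804519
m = -3.92*y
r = 0.366844841389373 - 1.67418508257236*y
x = -0.142914880433575*y - 0.735581763185292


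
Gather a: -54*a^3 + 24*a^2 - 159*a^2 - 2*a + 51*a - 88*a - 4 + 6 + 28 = -54*a^3 - 135*a^2 - 39*a + 30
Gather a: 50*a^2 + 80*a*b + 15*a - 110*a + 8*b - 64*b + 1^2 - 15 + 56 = 50*a^2 + a*(80*b - 95) - 56*b + 42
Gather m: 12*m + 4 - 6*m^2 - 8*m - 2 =-6*m^2 + 4*m + 2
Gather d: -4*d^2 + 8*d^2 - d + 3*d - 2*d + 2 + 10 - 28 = 4*d^2 - 16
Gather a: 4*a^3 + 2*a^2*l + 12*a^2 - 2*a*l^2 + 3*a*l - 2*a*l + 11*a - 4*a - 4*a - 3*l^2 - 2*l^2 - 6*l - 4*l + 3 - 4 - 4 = 4*a^3 + a^2*(2*l + 12) + a*(-2*l^2 + l + 3) - 5*l^2 - 10*l - 5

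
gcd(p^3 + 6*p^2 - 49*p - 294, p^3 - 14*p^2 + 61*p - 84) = p - 7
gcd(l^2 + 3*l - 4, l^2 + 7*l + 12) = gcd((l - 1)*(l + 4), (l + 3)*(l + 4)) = l + 4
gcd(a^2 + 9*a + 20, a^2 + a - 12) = a + 4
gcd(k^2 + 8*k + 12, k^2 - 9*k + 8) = 1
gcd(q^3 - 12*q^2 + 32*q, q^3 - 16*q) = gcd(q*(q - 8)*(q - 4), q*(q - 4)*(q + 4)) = q^2 - 4*q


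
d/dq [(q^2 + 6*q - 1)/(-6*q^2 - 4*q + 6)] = 8*(q^2 + 1)/(9*q^4 + 12*q^3 - 14*q^2 - 12*q + 9)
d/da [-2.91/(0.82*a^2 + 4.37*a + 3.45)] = (4.7724*a + 12.7167)/(0.82*a^2 + 4.37*a + 3.45)^2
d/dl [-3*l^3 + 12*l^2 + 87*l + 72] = -9*l^2 + 24*l + 87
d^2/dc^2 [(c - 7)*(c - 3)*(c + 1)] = 6*c - 18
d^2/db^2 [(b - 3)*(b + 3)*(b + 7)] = 6*b + 14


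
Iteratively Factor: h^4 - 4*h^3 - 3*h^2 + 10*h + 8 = (h + 1)*(h^3 - 5*h^2 + 2*h + 8) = (h - 4)*(h + 1)*(h^2 - h - 2) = (h - 4)*(h + 1)^2*(h - 2)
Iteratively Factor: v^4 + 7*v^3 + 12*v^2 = (v + 3)*(v^3 + 4*v^2) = (v + 3)*(v + 4)*(v^2) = v*(v + 3)*(v + 4)*(v)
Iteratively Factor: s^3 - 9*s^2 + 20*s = (s)*(s^2 - 9*s + 20) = s*(s - 4)*(s - 5)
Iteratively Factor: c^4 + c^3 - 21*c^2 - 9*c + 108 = (c - 3)*(c^3 + 4*c^2 - 9*c - 36) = (c - 3)^2*(c^2 + 7*c + 12) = (c - 3)^2*(c + 4)*(c + 3)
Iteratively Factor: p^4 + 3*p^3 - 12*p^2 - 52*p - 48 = (p + 2)*(p^3 + p^2 - 14*p - 24) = (p - 4)*(p + 2)*(p^2 + 5*p + 6) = (p - 4)*(p + 2)*(p + 3)*(p + 2)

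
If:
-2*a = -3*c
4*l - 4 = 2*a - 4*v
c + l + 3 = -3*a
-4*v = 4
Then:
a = -6/5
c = -4/5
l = 7/5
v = -1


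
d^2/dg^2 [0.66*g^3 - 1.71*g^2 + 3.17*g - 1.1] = 3.96*g - 3.42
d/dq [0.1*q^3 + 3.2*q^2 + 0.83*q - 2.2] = 0.3*q^2 + 6.4*q + 0.83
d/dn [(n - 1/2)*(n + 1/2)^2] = 3*n^2 + n - 1/4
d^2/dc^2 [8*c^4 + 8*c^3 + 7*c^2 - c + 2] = 96*c^2 + 48*c + 14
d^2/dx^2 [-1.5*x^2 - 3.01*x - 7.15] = -3.00000000000000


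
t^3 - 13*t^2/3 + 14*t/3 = t*(t - 7/3)*(t - 2)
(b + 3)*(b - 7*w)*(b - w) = b^3 - 8*b^2*w + 3*b^2 + 7*b*w^2 - 24*b*w + 21*w^2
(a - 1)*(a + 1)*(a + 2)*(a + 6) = a^4 + 8*a^3 + 11*a^2 - 8*a - 12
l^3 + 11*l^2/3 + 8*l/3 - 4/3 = (l - 1/3)*(l + 2)^2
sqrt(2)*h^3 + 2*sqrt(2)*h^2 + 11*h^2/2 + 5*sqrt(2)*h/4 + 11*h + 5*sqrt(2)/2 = (h + 2)*(h + 5*sqrt(2)/2)*(sqrt(2)*h + 1/2)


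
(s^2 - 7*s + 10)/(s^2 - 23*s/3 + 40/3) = 3*(s - 2)/(3*s - 8)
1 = 1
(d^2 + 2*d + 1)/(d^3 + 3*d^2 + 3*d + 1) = 1/(d + 1)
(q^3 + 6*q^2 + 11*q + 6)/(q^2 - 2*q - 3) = (q^2 + 5*q + 6)/(q - 3)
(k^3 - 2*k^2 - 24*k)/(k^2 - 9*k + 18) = k*(k + 4)/(k - 3)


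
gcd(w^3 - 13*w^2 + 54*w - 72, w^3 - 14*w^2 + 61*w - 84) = w^2 - 7*w + 12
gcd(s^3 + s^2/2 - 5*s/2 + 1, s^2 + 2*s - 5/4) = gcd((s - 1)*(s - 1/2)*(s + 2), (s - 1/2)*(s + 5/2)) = s - 1/2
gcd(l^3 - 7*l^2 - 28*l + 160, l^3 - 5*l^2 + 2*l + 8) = l - 4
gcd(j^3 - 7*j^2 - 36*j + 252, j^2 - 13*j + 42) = j^2 - 13*j + 42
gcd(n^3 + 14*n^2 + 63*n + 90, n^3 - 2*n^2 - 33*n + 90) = n + 6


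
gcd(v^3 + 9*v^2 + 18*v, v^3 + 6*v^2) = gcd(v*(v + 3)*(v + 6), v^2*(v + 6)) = v^2 + 6*v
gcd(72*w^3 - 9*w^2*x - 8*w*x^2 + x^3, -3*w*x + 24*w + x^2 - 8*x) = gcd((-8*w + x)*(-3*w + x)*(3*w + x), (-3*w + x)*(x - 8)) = -3*w + x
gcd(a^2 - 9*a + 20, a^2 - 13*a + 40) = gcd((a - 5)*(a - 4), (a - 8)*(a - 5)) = a - 5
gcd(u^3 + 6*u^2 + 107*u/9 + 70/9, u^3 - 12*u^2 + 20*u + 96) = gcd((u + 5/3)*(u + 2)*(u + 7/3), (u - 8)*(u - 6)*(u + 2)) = u + 2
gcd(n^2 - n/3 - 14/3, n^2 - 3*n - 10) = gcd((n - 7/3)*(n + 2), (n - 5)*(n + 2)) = n + 2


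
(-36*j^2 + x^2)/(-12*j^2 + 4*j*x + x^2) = (-6*j + x)/(-2*j + x)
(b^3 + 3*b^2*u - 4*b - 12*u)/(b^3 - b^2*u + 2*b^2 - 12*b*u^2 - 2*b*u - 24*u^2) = (2 - b)/(-b + 4*u)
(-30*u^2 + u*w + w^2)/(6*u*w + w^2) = (-5*u + w)/w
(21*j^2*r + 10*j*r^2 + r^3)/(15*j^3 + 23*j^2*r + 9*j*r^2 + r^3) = r*(7*j + r)/(5*j^2 + 6*j*r + r^2)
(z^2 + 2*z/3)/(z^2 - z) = (z + 2/3)/(z - 1)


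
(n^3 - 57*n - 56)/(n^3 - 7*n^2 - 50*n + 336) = (n + 1)/(n - 6)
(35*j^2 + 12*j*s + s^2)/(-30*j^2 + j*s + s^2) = (35*j^2 + 12*j*s + s^2)/(-30*j^2 + j*s + s^2)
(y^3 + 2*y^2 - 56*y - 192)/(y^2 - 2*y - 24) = (y^2 - 2*y - 48)/(y - 6)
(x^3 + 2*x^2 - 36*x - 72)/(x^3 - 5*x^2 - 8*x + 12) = (x + 6)/(x - 1)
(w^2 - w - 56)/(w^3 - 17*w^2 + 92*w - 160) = (w + 7)/(w^2 - 9*w + 20)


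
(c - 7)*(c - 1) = c^2 - 8*c + 7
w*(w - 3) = w^2 - 3*w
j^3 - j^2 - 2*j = j*(j - 2)*(j + 1)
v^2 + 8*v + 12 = (v + 2)*(v + 6)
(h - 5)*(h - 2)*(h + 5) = h^3 - 2*h^2 - 25*h + 50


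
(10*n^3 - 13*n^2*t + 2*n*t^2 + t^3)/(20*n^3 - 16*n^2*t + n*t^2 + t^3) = (-n + t)/(-2*n + t)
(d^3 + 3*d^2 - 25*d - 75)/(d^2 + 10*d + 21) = (d^2 - 25)/(d + 7)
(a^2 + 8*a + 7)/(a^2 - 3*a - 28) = (a^2 + 8*a + 7)/(a^2 - 3*a - 28)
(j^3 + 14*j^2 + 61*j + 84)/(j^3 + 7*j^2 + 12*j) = (j + 7)/j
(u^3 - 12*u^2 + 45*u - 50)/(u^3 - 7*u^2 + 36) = (u^3 - 12*u^2 + 45*u - 50)/(u^3 - 7*u^2 + 36)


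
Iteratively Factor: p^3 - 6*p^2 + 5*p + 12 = (p + 1)*(p^2 - 7*p + 12) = (p - 4)*(p + 1)*(p - 3)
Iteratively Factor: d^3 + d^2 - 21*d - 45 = (d - 5)*(d^2 + 6*d + 9) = (d - 5)*(d + 3)*(d + 3)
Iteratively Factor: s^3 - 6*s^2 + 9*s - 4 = (s - 1)*(s^2 - 5*s + 4) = (s - 1)^2*(s - 4)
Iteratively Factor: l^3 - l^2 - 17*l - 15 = (l - 5)*(l^2 + 4*l + 3) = (l - 5)*(l + 3)*(l + 1)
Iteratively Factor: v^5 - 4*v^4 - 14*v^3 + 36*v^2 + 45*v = (v - 3)*(v^4 - v^3 - 17*v^2 - 15*v) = (v - 3)*(v + 1)*(v^3 - 2*v^2 - 15*v) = v*(v - 3)*(v + 1)*(v^2 - 2*v - 15) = v*(v - 5)*(v - 3)*(v + 1)*(v + 3)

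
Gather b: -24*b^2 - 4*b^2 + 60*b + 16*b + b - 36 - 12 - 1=-28*b^2 + 77*b - 49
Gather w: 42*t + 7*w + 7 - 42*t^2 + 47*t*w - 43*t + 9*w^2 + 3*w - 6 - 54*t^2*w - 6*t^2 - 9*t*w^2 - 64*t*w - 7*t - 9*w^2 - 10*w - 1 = -48*t^2 - 9*t*w^2 - 8*t + w*(-54*t^2 - 17*t)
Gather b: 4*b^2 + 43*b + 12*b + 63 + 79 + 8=4*b^2 + 55*b + 150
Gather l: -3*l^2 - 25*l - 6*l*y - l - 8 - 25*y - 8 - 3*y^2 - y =-3*l^2 + l*(-6*y - 26) - 3*y^2 - 26*y - 16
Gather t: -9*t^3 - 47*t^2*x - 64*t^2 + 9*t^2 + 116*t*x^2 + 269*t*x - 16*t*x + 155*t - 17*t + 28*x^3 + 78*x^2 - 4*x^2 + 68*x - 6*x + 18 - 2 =-9*t^3 + t^2*(-47*x - 55) + t*(116*x^2 + 253*x + 138) + 28*x^3 + 74*x^2 + 62*x + 16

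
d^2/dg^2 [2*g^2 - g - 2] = 4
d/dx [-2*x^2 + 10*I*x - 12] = -4*x + 10*I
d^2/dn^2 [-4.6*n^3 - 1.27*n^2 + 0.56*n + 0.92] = -27.6*n - 2.54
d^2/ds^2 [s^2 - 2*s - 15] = 2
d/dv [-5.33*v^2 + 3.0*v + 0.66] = 3.0 - 10.66*v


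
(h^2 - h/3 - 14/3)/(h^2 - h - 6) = (h - 7/3)/(h - 3)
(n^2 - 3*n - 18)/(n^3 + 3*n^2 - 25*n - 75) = (n - 6)/(n^2 - 25)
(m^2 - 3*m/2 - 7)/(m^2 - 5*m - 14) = (m - 7/2)/(m - 7)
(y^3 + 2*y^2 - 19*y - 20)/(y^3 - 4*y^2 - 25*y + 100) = (y + 1)/(y - 5)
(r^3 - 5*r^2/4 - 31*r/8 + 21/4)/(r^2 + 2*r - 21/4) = (4*r^2 + r - 14)/(2*(2*r + 7))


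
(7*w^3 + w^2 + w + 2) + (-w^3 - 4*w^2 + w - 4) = 6*w^3 - 3*w^2 + 2*w - 2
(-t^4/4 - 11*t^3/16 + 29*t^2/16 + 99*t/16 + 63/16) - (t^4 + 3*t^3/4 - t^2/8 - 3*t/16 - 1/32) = -5*t^4/4 - 23*t^3/16 + 31*t^2/16 + 51*t/8 + 127/32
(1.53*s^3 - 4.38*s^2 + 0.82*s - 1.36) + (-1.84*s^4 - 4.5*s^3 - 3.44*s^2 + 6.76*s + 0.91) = -1.84*s^4 - 2.97*s^3 - 7.82*s^2 + 7.58*s - 0.45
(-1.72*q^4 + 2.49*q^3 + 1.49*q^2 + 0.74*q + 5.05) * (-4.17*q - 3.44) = 7.1724*q^5 - 4.4665*q^4 - 14.7789*q^3 - 8.2114*q^2 - 23.6041*q - 17.372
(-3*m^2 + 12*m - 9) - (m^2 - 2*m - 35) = -4*m^2 + 14*m + 26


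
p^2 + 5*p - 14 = (p - 2)*(p + 7)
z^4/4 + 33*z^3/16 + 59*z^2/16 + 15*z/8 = z*(z/4 + 1/4)*(z + 5/4)*(z + 6)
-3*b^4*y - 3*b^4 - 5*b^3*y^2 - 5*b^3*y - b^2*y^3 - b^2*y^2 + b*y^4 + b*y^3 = (-3*b + y)*(b + y)^2*(b*y + b)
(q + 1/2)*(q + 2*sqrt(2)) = q^2 + q/2 + 2*sqrt(2)*q + sqrt(2)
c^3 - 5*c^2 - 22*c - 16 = (c - 8)*(c + 1)*(c + 2)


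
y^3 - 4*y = y*(y - 2)*(y + 2)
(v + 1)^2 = v^2 + 2*v + 1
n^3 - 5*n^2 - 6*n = n*(n - 6)*(n + 1)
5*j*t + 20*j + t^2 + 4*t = (5*j + t)*(t + 4)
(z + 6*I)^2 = z^2 + 12*I*z - 36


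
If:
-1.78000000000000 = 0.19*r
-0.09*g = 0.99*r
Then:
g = 103.05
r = -9.37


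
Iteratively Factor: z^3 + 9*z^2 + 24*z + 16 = (z + 4)*(z^2 + 5*z + 4) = (z + 1)*(z + 4)*(z + 4)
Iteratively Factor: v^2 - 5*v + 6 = (v - 2)*(v - 3)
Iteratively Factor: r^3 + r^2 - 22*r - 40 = (r - 5)*(r^2 + 6*r + 8) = (r - 5)*(r + 4)*(r + 2)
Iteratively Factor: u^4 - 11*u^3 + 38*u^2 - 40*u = (u)*(u^3 - 11*u^2 + 38*u - 40) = u*(u - 4)*(u^2 - 7*u + 10) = u*(u - 4)*(u - 2)*(u - 5)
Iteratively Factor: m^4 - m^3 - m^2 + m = (m + 1)*(m^3 - 2*m^2 + m) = (m - 1)*(m + 1)*(m^2 - m) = (m - 1)^2*(m + 1)*(m)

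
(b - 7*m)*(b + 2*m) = b^2 - 5*b*m - 14*m^2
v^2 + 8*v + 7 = (v + 1)*(v + 7)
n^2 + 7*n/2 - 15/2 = (n - 3/2)*(n + 5)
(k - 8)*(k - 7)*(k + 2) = k^3 - 13*k^2 + 26*k + 112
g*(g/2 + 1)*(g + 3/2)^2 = g^4/2 + 5*g^3/2 + 33*g^2/8 + 9*g/4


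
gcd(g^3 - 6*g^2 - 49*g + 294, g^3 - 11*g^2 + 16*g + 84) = g^2 - 13*g + 42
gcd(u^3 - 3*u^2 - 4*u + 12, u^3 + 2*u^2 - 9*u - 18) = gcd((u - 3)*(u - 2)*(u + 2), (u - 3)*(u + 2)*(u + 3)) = u^2 - u - 6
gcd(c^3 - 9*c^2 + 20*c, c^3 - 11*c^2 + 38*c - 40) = c^2 - 9*c + 20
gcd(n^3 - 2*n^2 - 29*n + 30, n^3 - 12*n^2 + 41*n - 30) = n^2 - 7*n + 6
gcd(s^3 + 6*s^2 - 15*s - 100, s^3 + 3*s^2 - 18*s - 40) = s^2 + s - 20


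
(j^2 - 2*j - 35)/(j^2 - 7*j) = (j + 5)/j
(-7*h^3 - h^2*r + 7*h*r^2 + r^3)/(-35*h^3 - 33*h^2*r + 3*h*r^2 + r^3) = (-h + r)/(-5*h + r)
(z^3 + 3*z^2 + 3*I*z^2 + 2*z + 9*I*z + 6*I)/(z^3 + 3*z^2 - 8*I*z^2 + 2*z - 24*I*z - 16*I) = (z + 3*I)/(z - 8*I)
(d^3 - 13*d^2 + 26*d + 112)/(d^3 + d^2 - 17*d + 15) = (d^3 - 13*d^2 + 26*d + 112)/(d^3 + d^2 - 17*d + 15)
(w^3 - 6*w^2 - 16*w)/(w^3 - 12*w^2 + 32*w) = (w + 2)/(w - 4)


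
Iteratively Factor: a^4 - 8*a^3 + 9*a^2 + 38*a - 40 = (a - 5)*(a^3 - 3*a^2 - 6*a + 8) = (a - 5)*(a + 2)*(a^2 - 5*a + 4) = (a - 5)*(a - 4)*(a + 2)*(a - 1)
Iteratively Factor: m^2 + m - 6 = (m - 2)*(m + 3)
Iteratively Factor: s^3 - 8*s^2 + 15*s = (s - 5)*(s^2 - 3*s) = s*(s - 5)*(s - 3)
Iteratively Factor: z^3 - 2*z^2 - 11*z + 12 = (z - 1)*(z^2 - z - 12) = (z - 4)*(z - 1)*(z + 3)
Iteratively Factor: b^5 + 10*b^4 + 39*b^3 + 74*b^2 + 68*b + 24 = (b + 3)*(b^4 + 7*b^3 + 18*b^2 + 20*b + 8) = (b + 2)*(b + 3)*(b^3 + 5*b^2 + 8*b + 4) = (b + 2)^2*(b + 3)*(b^2 + 3*b + 2) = (b + 1)*(b + 2)^2*(b + 3)*(b + 2)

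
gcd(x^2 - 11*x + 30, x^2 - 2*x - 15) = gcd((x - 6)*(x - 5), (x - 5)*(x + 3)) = x - 5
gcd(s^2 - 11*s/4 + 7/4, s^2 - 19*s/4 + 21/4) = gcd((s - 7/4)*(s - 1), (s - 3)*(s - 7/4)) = s - 7/4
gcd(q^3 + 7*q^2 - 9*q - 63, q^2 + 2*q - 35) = q + 7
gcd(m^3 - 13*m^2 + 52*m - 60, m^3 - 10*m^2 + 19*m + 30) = m^2 - 11*m + 30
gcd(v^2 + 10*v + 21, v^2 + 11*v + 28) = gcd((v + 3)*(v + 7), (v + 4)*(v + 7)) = v + 7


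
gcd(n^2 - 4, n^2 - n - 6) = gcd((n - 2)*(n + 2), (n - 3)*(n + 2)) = n + 2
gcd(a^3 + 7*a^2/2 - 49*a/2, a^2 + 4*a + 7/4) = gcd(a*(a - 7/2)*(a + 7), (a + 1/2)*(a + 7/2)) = 1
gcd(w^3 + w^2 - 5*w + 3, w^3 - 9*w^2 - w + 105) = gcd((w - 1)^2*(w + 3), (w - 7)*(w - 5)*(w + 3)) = w + 3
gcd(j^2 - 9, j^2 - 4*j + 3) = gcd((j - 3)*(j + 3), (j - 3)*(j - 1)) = j - 3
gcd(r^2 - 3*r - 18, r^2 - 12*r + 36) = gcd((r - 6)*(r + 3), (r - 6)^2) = r - 6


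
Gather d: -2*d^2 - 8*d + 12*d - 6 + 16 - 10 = -2*d^2 + 4*d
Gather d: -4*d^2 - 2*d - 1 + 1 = -4*d^2 - 2*d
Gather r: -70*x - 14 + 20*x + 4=-50*x - 10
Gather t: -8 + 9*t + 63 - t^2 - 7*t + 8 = -t^2 + 2*t + 63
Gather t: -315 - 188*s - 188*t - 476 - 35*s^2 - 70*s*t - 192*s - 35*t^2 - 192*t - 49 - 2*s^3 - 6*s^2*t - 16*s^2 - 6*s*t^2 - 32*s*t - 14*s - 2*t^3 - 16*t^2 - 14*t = -2*s^3 - 51*s^2 - 394*s - 2*t^3 + t^2*(-6*s - 51) + t*(-6*s^2 - 102*s - 394) - 840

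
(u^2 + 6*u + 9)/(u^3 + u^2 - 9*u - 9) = (u + 3)/(u^2 - 2*u - 3)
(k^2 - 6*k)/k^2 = (k - 6)/k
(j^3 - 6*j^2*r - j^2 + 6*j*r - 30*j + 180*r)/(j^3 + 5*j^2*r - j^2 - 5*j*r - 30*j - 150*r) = (j - 6*r)/(j + 5*r)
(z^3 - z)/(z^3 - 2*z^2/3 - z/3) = 3*(z + 1)/(3*z + 1)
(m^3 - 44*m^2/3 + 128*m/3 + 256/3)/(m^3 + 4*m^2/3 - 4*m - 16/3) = (m^2 - 16*m + 64)/(m^2 - 4)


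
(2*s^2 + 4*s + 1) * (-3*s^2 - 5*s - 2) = -6*s^4 - 22*s^3 - 27*s^2 - 13*s - 2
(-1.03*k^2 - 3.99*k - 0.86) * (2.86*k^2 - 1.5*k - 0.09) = -2.9458*k^4 - 9.8664*k^3 + 3.6181*k^2 + 1.6491*k + 0.0774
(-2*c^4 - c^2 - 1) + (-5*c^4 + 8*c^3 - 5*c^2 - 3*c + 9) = -7*c^4 + 8*c^3 - 6*c^2 - 3*c + 8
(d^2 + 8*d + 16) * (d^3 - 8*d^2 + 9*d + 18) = d^5 - 39*d^3 - 38*d^2 + 288*d + 288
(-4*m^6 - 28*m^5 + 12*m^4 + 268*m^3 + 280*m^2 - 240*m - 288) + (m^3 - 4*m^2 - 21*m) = -4*m^6 - 28*m^5 + 12*m^4 + 269*m^3 + 276*m^2 - 261*m - 288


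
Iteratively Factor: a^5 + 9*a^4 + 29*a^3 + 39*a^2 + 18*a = (a + 3)*(a^4 + 6*a^3 + 11*a^2 + 6*a) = (a + 2)*(a + 3)*(a^3 + 4*a^2 + 3*a) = a*(a + 2)*(a + 3)*(a^2 + 4*a + 3) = a*(a + 1)*(a + 2)*(a + 3)*(a + 3)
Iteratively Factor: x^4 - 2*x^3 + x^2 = (x - 1)*(x^3 - x^2) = (x - 1)^2*(x^2) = x*(x - 1)^2*(x)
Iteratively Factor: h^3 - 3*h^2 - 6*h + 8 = (h + 2)*(h^2 - 5*h + 4) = (h - 1)*(h + 2)*(h - 4)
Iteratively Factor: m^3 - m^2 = (m)*(m^2 - m) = m^2*(m - 1)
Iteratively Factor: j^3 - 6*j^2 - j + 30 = (j - 3)*(j^2 - 3*j - 10) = (j - 5)*(j - 3)*(j + 2)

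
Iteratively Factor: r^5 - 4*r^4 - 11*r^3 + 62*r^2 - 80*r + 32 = (r - 1)*(r^4 - 3*r^3 - 14*r^2 + 48*r - 32) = (r - 1)*(r + 4)*(r^3 - 7*r^2 + 14*r - 8) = (r - 2)*(r - 1)*(r + 4)*(r^2 - 5*r + 4) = (r - 4)*(r - 2)*(r - 1)*(r + 4)*(r - 1)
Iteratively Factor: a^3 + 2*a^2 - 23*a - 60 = (a - 5)*(a^2 + 7*a + 12) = (a - 5)*(a + 3)*(a + 4)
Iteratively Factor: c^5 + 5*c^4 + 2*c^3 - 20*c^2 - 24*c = (c + 2)*(c^4 + 3*c^3 - 4*c^2 - 12*c) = (c - 2)*(c + 2)*(c^3 + 5*c^2 + 6*c) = (c - 2)*(c + 2)*(c + 3)*(c^2 + 2*c) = (c - 2)*(c + 2)^2*(c + 3)*(c)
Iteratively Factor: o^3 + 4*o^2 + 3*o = (o)*(o^2 + 4*o + 3) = o*(o + 3)*(o + 1)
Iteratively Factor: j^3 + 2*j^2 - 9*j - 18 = (j - 3)*(j^2 + 5*j + 6) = (j - 3)*(j + 2)*(j + 3)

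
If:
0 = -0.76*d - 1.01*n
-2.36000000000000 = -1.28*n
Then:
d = -2.45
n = 1.84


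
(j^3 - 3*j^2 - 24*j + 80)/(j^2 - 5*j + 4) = (j^2 + j - 20)/(j - 1)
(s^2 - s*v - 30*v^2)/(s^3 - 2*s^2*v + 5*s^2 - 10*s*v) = (s^2 - s*v - 30*v^2)/(s*(s^2 - 2*s*v + 5*s - 10*v))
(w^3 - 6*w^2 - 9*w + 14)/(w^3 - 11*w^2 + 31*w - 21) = (w + 2)/(w - 3)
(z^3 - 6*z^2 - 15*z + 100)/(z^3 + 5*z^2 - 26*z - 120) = (z - 5)/(z + 6)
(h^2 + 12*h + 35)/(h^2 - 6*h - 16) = (h^2 + 12*h + 35)/(h^2 - 6*h - 16)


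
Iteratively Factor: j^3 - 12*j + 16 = (j - 2)*(j^2 + 2*j - 8) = (j - 2)*(j + 4)*(j - 2)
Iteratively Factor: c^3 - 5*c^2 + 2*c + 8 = (c + 1)*(c^2 - 6*c + 8) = (c - 2)*(c + 1)*(c - 4)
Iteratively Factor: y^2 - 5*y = (y - 5)*(y)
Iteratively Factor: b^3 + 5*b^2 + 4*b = (b + 4)*(b^2 + b) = b*(b + 4)*(b + 1)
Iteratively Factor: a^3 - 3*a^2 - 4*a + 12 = (a + 2)*(a^2 - 5*a + 6) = (a - 2)*(a + 2)*(a - 3)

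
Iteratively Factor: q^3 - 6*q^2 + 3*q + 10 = (q - 2)*(q^2 - 4*q - 5) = (q - 5)*(q - 2)*(q + 1)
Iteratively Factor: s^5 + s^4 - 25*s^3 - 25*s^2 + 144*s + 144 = (s - 4)*(s^4 + 5*s^3 - 5*s^2 - 45*s - 36) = (s - 4)*(s + 3)*(s^3 + 2*s^2 - 11*s - 12) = (s - 4)*(s + 1)*(s + 3)*(s^2 + s - 12) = (s - 4)*(s + 1)*(s + 3)*(s + 4)*(s - 3)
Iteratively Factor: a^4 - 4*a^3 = (a)*(a^3 - 4*a^2) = a*(a - 4)*(a^2) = a^2*(a - 4)*(a)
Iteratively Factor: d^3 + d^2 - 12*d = (d - 3)*(d^2 + 4*d) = d*(d - 3)*(d + 4)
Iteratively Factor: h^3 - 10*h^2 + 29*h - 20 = (h - 4)*(h^2 - 6*h + 5) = (h - 5)*(h - 4)*(h - 1)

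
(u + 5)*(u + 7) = u^2 + 12*u + 35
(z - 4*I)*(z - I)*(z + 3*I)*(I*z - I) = I*z^4 + 2*z^3 - I*z^3 - 2*z^2 + 11*I*z^2 + 12*z - 11*I*z - 12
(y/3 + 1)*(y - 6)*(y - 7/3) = y^3/3 - 16*y^2/9 - 11*y/3 + 14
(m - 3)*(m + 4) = m^2 + m - 12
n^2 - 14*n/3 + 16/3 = (n - 8/3)*(n - 2)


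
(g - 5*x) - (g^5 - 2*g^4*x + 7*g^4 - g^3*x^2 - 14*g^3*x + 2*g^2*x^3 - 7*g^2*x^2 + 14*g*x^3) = -g^5 + 2*g^4*x - 7*g^4 + g^3*x^2 + 14*g^3*x - 2*g^2*x^3 + 7*g^2*x^2 - 14*g*x^3 + g - 5*x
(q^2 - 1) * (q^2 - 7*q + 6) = q^4 - 7*q^3 + 5*q^2 + 7*q - 6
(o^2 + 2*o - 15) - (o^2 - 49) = 2*o + 34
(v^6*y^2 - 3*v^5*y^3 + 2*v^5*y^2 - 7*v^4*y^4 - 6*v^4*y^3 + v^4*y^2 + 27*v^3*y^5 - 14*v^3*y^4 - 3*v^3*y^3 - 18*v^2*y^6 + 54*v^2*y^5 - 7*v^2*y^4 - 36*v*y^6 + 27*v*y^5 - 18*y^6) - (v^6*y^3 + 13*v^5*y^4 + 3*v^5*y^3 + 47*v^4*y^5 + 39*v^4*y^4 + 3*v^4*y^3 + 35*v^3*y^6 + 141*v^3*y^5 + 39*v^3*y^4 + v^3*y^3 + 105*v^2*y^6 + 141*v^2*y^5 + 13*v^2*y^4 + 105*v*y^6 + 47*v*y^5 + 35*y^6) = -v^6*y^3 + v^6*y^2 - 13*v^5*y^4 - 6*v^5*y^3 + 2*v^5*y^2 - 47*v^4*y^5 - 46*v^4*y^4 - 9*v^4*y^3 + v^4*y^2 - 35*v^3*y^6 - 114*v^3*y^5 - 53*v^3*y^4 - 4*v^3*y^3 - 123*v^2*y^6 - 87*v^2*y^5 - 20*v^2*y^4 - 141*v*y^6 - 20*v*y^5 - 53*y^6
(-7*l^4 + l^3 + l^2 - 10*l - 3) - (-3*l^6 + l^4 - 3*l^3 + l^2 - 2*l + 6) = 3*l^6 - 8*l^4 + 4*l^3 - 8*l - 9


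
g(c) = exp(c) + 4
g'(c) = exp(c)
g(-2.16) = 4.12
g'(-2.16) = 0.12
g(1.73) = 9.64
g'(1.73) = 5.64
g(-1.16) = 4.31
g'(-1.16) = 0.31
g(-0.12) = 4.89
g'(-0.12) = 0.89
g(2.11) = 12.25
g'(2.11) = 8.25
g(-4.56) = 4.01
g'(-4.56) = 0.01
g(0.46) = 5.58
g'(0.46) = 1.58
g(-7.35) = 4.00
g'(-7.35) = 0.00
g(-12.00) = 4.00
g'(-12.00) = 0.00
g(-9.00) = 4.00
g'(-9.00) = 0.00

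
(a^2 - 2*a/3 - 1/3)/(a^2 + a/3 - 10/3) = (3*a^2 - 2*a - 1)/(3*a^2 + a - 10)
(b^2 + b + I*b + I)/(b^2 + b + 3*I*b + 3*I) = (b + I)/(b + 3*I)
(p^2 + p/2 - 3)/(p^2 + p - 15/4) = 2*(p + 2)/(2*p + 5)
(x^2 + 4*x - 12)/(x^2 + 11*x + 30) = (x - 2)/(x + 5)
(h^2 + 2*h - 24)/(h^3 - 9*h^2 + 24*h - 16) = (h + 6)/(h^2 - 5*h + 4)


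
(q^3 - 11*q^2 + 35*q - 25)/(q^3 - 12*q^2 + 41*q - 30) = (q - 5)/(q - 6)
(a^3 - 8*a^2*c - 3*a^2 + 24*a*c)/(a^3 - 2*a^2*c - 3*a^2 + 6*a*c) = (a - 8*c)/(a - 2*c)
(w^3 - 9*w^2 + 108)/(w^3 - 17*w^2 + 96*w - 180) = (w + 3)/(w - 5)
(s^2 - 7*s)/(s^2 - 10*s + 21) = s/(s - 3)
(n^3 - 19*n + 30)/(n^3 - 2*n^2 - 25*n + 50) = (n - 3)/(n - 5)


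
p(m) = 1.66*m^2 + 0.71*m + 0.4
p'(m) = 3.32*m + 0.71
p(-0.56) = 0.52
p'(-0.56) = -1.15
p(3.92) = 28.69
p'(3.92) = 13.72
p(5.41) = 52.83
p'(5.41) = 18.67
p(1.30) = 4.13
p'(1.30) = 5.03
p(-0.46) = 0.42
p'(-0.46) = -0.82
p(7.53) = 99.87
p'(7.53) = 25.71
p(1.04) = 2.93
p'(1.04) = 4.16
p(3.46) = 22.73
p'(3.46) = 12.20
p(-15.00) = 363.25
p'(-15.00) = -49.09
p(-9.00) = 128.47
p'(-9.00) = -29.17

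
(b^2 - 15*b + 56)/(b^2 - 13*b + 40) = (b - 7)/(b - 5)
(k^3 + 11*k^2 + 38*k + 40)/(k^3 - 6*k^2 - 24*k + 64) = (k^2 + 7*k + 10)/(k^2 - 10*k + 16)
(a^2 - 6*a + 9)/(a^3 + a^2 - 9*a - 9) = (a - 3)/(a^2 + 4*a + 3)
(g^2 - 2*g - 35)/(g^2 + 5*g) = (g - 7)/g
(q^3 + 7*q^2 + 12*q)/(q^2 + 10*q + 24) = q*(q + 3)/(q + 6)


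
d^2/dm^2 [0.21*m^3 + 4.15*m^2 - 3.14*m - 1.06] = 1.26*m + 8.3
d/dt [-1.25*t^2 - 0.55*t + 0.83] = -2.5*t - 0.55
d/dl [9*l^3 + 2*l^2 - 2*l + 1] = 27*l^2 + 4*l - 2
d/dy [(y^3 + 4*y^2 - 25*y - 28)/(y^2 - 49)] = (y^2 - 14*y + 25)/(y^2 - 14*y + 49)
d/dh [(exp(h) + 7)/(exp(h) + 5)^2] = (-exp(h) - 9)*exp(h)/(exp(h) + 5)^3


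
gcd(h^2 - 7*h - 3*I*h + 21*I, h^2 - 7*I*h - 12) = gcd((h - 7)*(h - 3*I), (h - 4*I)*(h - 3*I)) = h - 3*I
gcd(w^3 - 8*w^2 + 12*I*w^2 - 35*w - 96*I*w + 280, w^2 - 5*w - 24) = w - 8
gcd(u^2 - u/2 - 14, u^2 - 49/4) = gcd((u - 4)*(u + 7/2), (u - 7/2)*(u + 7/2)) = u + 7/2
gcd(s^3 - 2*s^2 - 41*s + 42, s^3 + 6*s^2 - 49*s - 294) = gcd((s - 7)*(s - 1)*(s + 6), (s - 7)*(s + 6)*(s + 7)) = s^2 - s - 42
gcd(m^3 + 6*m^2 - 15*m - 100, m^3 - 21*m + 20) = m^2 + m - 20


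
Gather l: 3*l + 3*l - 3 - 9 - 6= 6*l - 18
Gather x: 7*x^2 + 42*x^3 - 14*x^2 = 42*x^3 - 7*x^2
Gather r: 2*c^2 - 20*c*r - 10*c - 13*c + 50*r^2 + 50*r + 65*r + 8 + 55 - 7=2*c^2 - 23*c + 50*r^2 + r*(115 - 20*c) + 56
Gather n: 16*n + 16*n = 32*n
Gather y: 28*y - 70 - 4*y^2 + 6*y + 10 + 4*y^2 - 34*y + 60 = 0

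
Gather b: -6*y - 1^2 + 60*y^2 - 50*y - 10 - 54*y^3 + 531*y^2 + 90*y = -54*y^3 + 591*y^2 + 34*y - 11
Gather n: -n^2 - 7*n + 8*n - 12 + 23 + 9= -n^2 + n + 20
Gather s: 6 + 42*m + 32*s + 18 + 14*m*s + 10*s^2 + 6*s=42*m + 10*s^2 + s*(14*m + 38) + 24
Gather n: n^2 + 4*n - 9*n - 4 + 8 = n^2 - 5*n + 4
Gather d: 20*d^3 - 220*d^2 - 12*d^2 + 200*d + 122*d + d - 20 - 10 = 20*d^3 - 232*d^2 + 323*d - 30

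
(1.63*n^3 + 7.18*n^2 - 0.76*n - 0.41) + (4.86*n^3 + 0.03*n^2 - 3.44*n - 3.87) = 6.49*n^3 + 7.21*n^2 - 4.2*n - 4.28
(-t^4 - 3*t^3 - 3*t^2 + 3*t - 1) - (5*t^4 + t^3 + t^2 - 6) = -6*t^4 - 4*t^3 - 4*t^2 + 3*t + 5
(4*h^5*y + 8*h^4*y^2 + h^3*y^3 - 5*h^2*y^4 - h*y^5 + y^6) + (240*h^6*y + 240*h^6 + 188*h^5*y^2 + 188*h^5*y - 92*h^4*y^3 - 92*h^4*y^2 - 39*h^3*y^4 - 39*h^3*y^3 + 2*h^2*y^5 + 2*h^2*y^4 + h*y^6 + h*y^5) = 240*h^6*y + 240*h^6 + 188*h^5*y^2 + 192*h^5*y - 92*h^4*y^3 - 84*h^4*y^2 - 39*h^3*y^4 - 38*h^3*y^3 + 2*h^2*y^5 - 3*h^2*y^4 + h*y^6 + y^6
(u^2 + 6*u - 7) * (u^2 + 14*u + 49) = u^4 + 20*u^3 + 126*u^2 + 196*u - 343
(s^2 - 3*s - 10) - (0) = s^2 - 3*s - 10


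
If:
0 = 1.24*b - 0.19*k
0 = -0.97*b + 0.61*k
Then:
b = 0.00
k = 0.00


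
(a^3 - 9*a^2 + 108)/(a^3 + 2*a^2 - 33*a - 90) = (a - 6)/(a + 5)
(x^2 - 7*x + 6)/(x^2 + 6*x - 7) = (x - 6)/(x + 7)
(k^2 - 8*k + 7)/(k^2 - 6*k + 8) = (k^2 - 8*k + 7)/(k^2 - 6*k + 8)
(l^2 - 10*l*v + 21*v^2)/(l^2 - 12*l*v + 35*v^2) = (-l + 3*v)/(-l + 5*v)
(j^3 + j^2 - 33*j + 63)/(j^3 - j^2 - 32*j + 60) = (j^3 + j^2 - 33*j + 63)/(j^3 - j^2 - 32*j + 60)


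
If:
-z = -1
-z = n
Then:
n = -1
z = 1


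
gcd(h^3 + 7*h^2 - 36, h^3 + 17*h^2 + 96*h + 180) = h + 6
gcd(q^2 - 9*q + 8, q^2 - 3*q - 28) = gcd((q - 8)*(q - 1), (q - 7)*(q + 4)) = 1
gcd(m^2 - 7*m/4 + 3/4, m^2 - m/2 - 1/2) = m - 1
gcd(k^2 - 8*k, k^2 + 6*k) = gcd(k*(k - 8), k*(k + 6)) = k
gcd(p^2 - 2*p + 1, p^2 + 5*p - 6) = p - 1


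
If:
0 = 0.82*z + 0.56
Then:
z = -0.68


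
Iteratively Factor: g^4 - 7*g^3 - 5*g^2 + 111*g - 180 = (g - 3)*(g^3 - 4*g^2 - 17*g + 60) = (g - 3)*(g + 4)*(g^2 - 8*g + 15) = (g - 3)^2*(g + 4)*(g - 5)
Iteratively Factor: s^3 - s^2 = (s)*(s^2 - s) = s*(s - 1)*(s)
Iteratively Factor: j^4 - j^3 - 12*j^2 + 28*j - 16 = (j + 4)*(j^3 - 5*j^2 + 8*j - 4) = (j - 2)*(j + 4)*(j^2 - 3*j + 2) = (j - 2)^2*(j + 4)*(j - 1)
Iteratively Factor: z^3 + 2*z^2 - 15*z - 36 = (z + 3)*(z^2 - z - 12) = (z + 3)^2*(z - 4)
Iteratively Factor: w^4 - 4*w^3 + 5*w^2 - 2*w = (w)*(w^3 - 4*w^2 + 5*w - 2) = w*(w - 2)*(w^2 - 2*w + 1) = w*(w - 2)*(w - 1)*(w - 1)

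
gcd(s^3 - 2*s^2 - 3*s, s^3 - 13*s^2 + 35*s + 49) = s + 1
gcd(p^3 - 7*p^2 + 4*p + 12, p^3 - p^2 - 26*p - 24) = p^2 - 5*p - 6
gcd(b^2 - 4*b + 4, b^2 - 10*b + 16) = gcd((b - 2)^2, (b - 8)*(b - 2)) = b - 2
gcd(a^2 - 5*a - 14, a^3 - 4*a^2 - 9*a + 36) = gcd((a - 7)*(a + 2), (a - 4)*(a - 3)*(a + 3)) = 1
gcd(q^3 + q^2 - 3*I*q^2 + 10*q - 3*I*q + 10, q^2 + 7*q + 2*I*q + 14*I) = q + 2*I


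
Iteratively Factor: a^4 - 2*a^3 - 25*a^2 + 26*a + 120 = (a - 5)*(a^3 + 3*a^2 - 10*a - 24) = (a - 5)*(a + 2)*(a^2 + a - 12) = (a - 5)*(a + 2)*(a + 4)*(a - 3)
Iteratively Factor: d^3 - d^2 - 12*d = (d - 4)*(d^2 + 3*d) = d*(d - 4)*(d + 3)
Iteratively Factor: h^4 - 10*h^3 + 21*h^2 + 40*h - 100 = (h - 5)*(h^3 - 5*h^2 - 4*h + 20) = (h - 5)*(h - 2)*(h^2 - 3*h - 10) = (h - 5)*(h - 2)*(h + 2)*(h - 5)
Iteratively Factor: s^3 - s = (s)*(s^2 - 1) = s*(s - 1)*(s + 1)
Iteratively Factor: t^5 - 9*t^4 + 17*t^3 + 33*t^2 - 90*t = (t - 3)*(t^4 - 6*t^3 - t^2 + 30*t) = (t - 5)*(t - 3)*(t^3 - t^2 - 6*t) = (t - 5)*(t - 3)*(t + 2)*(t^2 - 3*t) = (t - 5)*(t - 3)^2*(t + 2)*(t)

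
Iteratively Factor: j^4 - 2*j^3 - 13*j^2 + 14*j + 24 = (j - 4)*(j^3 + 2*j^2 - 5*j - 6) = (j - 4)*(j + 3)*(j^2 - j - 2) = (j - 4)*(j - 2)*(j + 3)*(j + 1)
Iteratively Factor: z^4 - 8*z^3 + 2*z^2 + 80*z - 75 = (z - 5)*(z^3 - 3*z^2 - 13*z + 15) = (z - 5)*(z + 3)*(z^2 - 6*z + 5) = (z - 5)*(z - 1)*(z + 3)*(z - 5)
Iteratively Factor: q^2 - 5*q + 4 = (q - 4)*(q - 1)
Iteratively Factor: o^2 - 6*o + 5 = (o - 5)*(o - 1)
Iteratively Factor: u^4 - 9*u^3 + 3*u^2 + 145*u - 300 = (u - 3)*(u^3 - 6*u^2 - 15*u + 100) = (u - 5)*(u - 3)*(u^2 - u - 20) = (u - 5)^2*(u - 3)*(u + 4)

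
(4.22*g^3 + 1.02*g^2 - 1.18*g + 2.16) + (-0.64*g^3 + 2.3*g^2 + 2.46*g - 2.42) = 3.58*g^3 + 3.32*g^2 + 1.28*g - 0.26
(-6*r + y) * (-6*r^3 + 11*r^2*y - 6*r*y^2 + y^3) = 36*r^4 - 72*r^3*y + 47*r^2*y^2 - 12*r*y^3 + y^4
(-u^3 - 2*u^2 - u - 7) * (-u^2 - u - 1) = u^5 + 3*u^4 + 4*u^3 + 10*u^2 + 8*u + 7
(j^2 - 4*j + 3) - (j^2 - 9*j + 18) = 5*j - 15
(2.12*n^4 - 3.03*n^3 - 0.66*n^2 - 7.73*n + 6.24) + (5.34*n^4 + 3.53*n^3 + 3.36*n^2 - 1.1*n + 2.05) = 7.46*n^4 + 0.5*n^3 + 2.7*n^2 - 8.83*n + 8.29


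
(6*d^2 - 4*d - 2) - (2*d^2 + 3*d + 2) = 4*d^2 - 7*d - 4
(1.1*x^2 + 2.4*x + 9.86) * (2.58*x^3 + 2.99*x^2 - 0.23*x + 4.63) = 2.838*x^5 + 9.481*x^4 + 32.3618*x^3 + 34.0224*x^2 + 8.8442*x + 45.6518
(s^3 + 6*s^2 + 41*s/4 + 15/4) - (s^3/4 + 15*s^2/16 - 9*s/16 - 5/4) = 3*s^3/4 + 81*s^2/16 + 173*s/16 + 5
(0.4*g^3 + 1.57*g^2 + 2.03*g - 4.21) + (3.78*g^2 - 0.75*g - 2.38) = 0.4*g^3 + 5.35*g^2 + 1.28*g - 6.59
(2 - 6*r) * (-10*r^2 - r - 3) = 60*r^3 - 14*r^2 + 16*r - 6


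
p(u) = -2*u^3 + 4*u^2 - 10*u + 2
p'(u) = -6*u^2 + 8*u - 10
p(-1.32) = 26.77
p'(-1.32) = -31.01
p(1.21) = -7.79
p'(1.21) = -9.10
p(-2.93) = 115.95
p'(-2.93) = -84.95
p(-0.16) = 3.71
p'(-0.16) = -11.43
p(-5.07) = 416.17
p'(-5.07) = -204.79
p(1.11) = -6.91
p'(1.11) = -8.51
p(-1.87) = 47.77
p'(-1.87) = -45.94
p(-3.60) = 183.15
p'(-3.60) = -116.56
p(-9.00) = 1874.00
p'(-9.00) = -568.00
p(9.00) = -1222.00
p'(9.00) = -424.00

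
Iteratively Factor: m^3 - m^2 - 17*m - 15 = (m - 5)*(m^2 + 4*m + 3) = (m - 5)*(m + 1)*(m + 3)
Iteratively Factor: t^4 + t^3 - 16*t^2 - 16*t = (t)*(t^3 + t^2 - 16*t - 16) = t*(t + 4)*(t^2 - 3*t - 4) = t*(t - 4)*(t + 4)*(t + 1)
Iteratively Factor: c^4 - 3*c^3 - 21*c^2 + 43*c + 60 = (c - 3)*(c^3 - 21*c - 20) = (c - 3)*(c + 4)*(c^2 - 4*c - 5) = (c - 5)*(c - 3)*(c + 4)*(c + 1)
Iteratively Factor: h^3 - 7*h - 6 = (h - 3)*(h^2 + 3*h + 2) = (h - 3)*(h + 1)*(h + 2)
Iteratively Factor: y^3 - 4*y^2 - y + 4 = (y - 1)*(y^2 - 3*y - 4) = (y - 1)*(y + 1)*(y - 4)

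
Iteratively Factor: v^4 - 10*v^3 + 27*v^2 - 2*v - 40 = (v + 1)*(v^3 - 11*v^2 + 38*v - 40) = (v - 5)*(v + 1)*(v^2 - 6*v + 8) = (v - 5)*(v - 2)*(v + 1)*(v - 4)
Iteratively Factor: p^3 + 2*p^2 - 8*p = (p + 4)*(p^2 - 2*p) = p*(p + 4)*(p - 2)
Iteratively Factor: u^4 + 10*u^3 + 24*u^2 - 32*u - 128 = (u + 4)*(u^3 + 6*u^2 - 32) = (u + 4)^2*(u^2 + 2*u - 8) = (u - 2)*(u + 4)^2*(u + 4)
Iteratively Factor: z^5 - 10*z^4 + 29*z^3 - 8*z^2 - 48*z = (z + 1)*(z^4 - 11*z^3 + 40*z^2 - 48*z) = (z - 3)*(z + 1)*(z^3 - 8*z^2 + 16*z) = (z - 4)*(z - 3)*(z + 1)*(z^2 - 4*z) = (z - 4)^2*(z - 3)*(z + 1)*(z)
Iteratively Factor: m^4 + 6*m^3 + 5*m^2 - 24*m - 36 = (m - 2)*(m^3 + 8*m^2 + 21*m + 18) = (m - 2)*(m + 2)*(m^2 + 6*m + 9) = (m - 2)*(m + 2)*(m + 3)*(m + 3)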